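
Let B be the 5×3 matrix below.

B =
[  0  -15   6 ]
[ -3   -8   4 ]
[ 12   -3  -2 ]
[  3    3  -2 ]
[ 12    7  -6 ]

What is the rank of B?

2

Row reduce to echelon form.
Swap R1 ↔ R2
R3 ← R3 + (4)·R1: [0, -35, 14]
R4 ← R4 + R1: [0, -5, 2]
R5 ← R5 + (4)·R1: [0, -25, 10]
R3 ← R3 − (7/3)·R2: [0, 0, 0]
R4 ← R4 − (1/3)·R2: [0, 0, 0]
R5 ← R5 − (5/3)·R2: [0, 0, 0]
Echelon form has 2 nonzero rows, so rank(B) = 2.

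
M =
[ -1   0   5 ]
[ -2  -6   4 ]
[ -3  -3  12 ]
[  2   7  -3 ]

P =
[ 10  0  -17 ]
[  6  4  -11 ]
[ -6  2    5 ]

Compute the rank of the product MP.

First compute MP:
[[-40,  10,  42],
 [-80, -16, 120],
 [-120,  12, 144],
 [ 80,  22, -126]]
Now row reduce the product.
R2 ← R2 − (2)·R1: [0, -36, 36]
R3 ← R3 − (3)·R1: [0, -18, 18]
R4 ← R4 + (2)·R1: [0, 42, -42]
R3 ← R3 − (1/2)·R2: [0, 0, 0]
R4 ← R4 + (7/6)·R2: [0, 0, 0]
2 nonzero rows, so rank(MP) = 2.

2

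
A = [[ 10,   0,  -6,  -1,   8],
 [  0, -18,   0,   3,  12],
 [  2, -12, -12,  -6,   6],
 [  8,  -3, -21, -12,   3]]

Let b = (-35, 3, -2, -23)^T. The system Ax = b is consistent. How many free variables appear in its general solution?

Row reduce the augmented matrix [A | b].
R3 ← R3 − (1/5)·R1: [0, -12, -54/5, -29/5, 22/5, 5]
R4 ← R4 − (4/5)·R1: [0, -3, -81/5, -56/5, -17/5, 5]
R3 ← R3 − (2/3)·R2: [0, 0, -54/5, -39/5, -18/5, 3]
R4 ← R4 − (1/6)·R2: [0, 0, -81/5, -117/10, -27/5, 9/2]
R4 ← R4 − (3/2)·R3: [0, 0, 0, 0, 0, 0]
The echelon form has 3 nonzero rows, and every pivot lies in the first 5 columns, so rank(A) = rank([A|b]) = 3.
The system is consistent.
Free variables = (unknowns) − (rank) = 5 − 3 = 2.

2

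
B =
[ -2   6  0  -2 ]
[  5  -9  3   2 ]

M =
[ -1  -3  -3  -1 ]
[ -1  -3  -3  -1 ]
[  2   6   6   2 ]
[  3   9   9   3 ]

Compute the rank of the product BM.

1

First compute BM:
[[-10, -30, -30, -10],
 [ 16,  48,  48,  16]]
Now row reduce the product.
R2 ← R2 + (8/5)·R1: [0, 0, 0, 0]
1 nonzero row, so rank(BM) = 1.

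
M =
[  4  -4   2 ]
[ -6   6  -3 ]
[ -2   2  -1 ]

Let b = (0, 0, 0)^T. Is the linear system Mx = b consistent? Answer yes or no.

Row reduce the augmented matrix [M | b].
R2 ← R2 + (3/2)·R1: [0, 0, 0, 0]
R3 ← R3 + (1/2)·R1: [0, 0, 0, 0]
The echelon form has 1 nonzero rows, and every pivot lies in the first 3 columns, so rank(M) = rank([M|b]) = 1.
The system is consistent.

yes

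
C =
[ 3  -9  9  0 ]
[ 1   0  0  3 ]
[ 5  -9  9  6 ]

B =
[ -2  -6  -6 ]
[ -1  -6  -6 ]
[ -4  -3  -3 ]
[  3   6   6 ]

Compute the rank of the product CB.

2

First compute CB:
[[-33,   9,   9],
 [  7,  12,  12],
 [-19,  33,  33]]
Now row reduce the product.
R2 ← R2 + (7/33)·R1: [0, 153/11, 153/11]
R3 ← R3 − (19/33)·R1: [0, 306/11, 306/11]
R3 ← R3 − (2)·R2: [0, 0, 0]
2 nonzero rows, so rank(CB) = 2.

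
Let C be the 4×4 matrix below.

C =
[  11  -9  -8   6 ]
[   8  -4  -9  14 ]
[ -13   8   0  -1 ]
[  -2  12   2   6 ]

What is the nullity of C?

0

Row reduce to echelon form.
R2 ← R2 − (8/11)·R1: [0, 28/11, -35/11, 106/11]
R3 ← R3 + (13/11)·R1: [0, -29/11, -104/11, 67/11]
R4 ← R4 + (2/11)·R1: [0, 114/11, 6/11, 78/11]
R3 ← R3 + (29/28)·R2: [0, 0, -51/4, 225/14]
R4 ← R4 − (57/14)·R2: [0, 0, 27/2, -225/7]
R4 ← R4 + (18/17)·R3: [0, 0, 0, -1800/119]
4 nonzero rows, so rank(C) = 4.
C has 4 columns; by rank–nullity, nullity = 4 − 4 = 0.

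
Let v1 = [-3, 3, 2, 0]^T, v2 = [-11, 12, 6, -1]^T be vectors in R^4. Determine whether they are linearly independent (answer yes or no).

yes

Form the matrix with these vectors as rows and row reduce.
R2 ← R2 − (11/3)·R1: [0, 1, -4/3, -1]
2 nonzero rows, so the 2 vectors span a space of dimension 2.
Since 2 = 2, the vectors are linearly independent.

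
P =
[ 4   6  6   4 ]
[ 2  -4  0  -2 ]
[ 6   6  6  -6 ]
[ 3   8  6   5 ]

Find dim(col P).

3

Row reduce to echelon form.
R2 ← R2 − (1/2)·R1: [0, -7, -3, -4]
R3 ← R3 − (3/2)·R1: [0, -3, -3, -12]
R4 ← R4 − (3/4)·R1: [0, 7/2, 3/2, 2]
R3 ← R3 − (3/7)·R2: [0, 0, -12/7, -72/7]
R4 ← R4 + (1/2)·R2: [0, 0, 0, 0]
Echelon form has 3 nonzero rows, so rank(P) = 3.
The column space has dimension equal to the rank: 3.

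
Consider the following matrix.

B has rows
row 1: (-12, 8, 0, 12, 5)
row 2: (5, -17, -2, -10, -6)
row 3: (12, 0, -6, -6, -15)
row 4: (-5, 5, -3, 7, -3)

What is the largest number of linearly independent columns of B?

Row reduce to echelon form.
R2 ← R2 + (5/12)·R1: [0, -41/3, -2, -5, -47/12]
R3 ← R3 + R1: [0, 8, -6, 6, -10]
R4 ← R4 − (5/12)·R1: [0, 5/3, -3, 2, -61/12]
R3 ← R3 + (24/41)·R2: [0, 0, -294/41, 126/41, -504/41]
R4 ← R4 + (5/41)·R2: [0, 0, -133/41, 57/41, -228/41]
R4 ← R4 − (19/42)·R3: [0, 0, 0, 0, 0]
Echelon form has 3 nonzero rows, so rank(B) = 3.
The rank gives the maximum number of linearly independent columns: 3.

3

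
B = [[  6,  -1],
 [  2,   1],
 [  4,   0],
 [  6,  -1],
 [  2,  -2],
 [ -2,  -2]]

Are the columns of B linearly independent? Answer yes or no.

Row reduce B to echelon form.
R2 ← R2 − (1/3)·R1: [0, 4/3]
R3 ← R3 − (2/3)·R1: [0, 2/3]
R4 ← R4 − R1: [0, 0]
R5 ← R5 − (1/3)·R1: [0, -5/3]
R6 ← R6 + (1/3)·R1: [0, -7/3]
R3 ← R3 − (1/2)·R2: [0, 0]
R5 ← R5 + (5/4)·R2: [0, 0]
R6 ← R6 + (7/4)·R2: [0, 0]
2 pivots among 2 columns.
Every column is a pivot column, so the columns are linearly independent.

yes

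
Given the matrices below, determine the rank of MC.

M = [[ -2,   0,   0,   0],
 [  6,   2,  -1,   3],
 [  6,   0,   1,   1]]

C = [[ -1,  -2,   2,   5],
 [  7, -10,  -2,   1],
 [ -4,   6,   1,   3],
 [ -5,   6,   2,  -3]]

First compute MC:
[[  2,   4,  -4, -10],
 [ -3, -20,  13,  20],
 [-15,   0,  15,  30]]
Now row reduce the product.
R2 ← R2 + (3/2)·R1: [0, -14, 7, 5]
R3 ← R3 + (15/2)·R1: [0, 30, -15, -45]
R3 ← R3 + (15/7)·R2: [0, 0, 0, -240/7]
3 nonzero rows, so rank(MC) = 3.

3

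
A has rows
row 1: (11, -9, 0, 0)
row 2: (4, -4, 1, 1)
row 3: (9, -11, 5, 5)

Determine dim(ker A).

Row reduce to echelon form.
R2 ← R2 − (4/11)·R1: [0, -8/11, 1, 1]
R3 ← R3 − (9/11)·R1: [0, -40/11, 5, 5]
R3 ← R3 − (5)·R2: [0, 0, 0, 0]
2 nonzero rows, so rank(A) = 2.
A has 4 columns; by rank–nullity, nullity = 4 − 2 = 2.

2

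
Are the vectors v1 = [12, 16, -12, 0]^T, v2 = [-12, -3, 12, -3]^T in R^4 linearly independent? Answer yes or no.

Form the matrix with these vectors as rows and row reduce.
R2 ← R2 + R1: [0, 13, 0, -3]
2 nonzero rows, so the 2 vectors span a space of dimension 2.
Since 2 = 2, the vectors are linearly independent.

yes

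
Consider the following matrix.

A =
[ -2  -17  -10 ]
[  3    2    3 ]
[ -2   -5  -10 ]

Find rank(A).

Row reduce to echelon form.
R2 ← R2 + (3/2)·R1: [0, -47/2, -12]
R3 ← R3 − R1: [0, 12, 0]
R3 ← R3 + (24/47)·R2: [0, 0, -288/47]
Echelon form has 3 nonzero rows, so rank(A) = 3.

3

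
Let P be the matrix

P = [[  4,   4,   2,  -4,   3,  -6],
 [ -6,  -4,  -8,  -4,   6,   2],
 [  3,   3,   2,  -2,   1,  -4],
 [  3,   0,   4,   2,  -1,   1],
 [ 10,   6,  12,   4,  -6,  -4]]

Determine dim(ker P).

3

Row reduce to echelon form.
R2 ← R2 + (3/2)·R1: [0, 2, -5, -10, 21/2, -7]
R3 ← R3 − (3/4)·R1: [0, 0, 1/2, 1, -5/4, 1/2]
R4 ← R4 − (3/4)·R1: [0, -3, 5/2, 5, -13/4, 11/2]
R5 ← R5 − (5/2)·R1: [0, -4, 7, 14, -27/2, 11]
R4 ← R4 + (3/2)·R2: [0, 0, -5, -10, 25/2, -5]
R5 ← R5 + (2)·R2: [0, 0, -3, -6, 15/2, -3]
R4 ← R4 + (10)·R3: [0, 0, 0, 0, 0, 0]
R5 ← R5 + (6)·R3: [0, 0, 0, 0, 0, 0]
3 nonzero rows, so rank(P) = 3.
P has 6 columns; by rank–nullity, nullity = 6 − 3 = 3.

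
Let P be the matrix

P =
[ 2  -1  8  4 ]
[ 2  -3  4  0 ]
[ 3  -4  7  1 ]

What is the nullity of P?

Row reduce to echelon form.
R2 ← R2 − R1: [0, -2, -4, -4]
R3 ← R3 − (3/2)·R1: [0, -5/2, -5, -5]
R3 ← R3 − (5/4)·R2: [0, 0, 0, 0]
2 nonzero rows, so rank(P) = 2.
P has 4 columns; by rank–nullity, nullity = 4 − 2 = 2.

2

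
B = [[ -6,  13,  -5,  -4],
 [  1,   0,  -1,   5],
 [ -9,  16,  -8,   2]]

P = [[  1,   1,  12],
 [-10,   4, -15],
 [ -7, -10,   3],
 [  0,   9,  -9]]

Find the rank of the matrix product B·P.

3

First compute BP:
[[-101,  60, -246],
 [  8,  56, -36],
 [-113, 153, -390]]
Now row reduce the product.
R2 ← R2 + (8/101)·R1: [0, 6136/101, -5604/101]
R3 ← R3 − (113/101)·R1: [0, 8673/101, -11592/101]
R3 ← R3 − (147/104)·R2: [0, 0, -945/26]
3 nonzero rows, so rank(BP) = 3.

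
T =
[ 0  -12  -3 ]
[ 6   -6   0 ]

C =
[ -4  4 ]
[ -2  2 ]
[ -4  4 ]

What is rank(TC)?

1

First compute TC:
[[ 36, -36],
 [-12,  12]]
Now row reduce the product.
R2 ← R2 + (1/3)·R1: [0, 0]
1 nonzero row, so rank(TC) = 1.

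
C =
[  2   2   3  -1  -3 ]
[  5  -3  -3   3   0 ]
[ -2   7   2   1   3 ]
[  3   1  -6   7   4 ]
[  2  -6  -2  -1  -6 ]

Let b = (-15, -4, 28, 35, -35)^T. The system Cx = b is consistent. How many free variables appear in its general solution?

0

Row reduce the augmented matrix [C | b].
R2 ← R2 − (5/2)·R1: [0, -8, -21/2, 11/2, 15/2, 67/2]
R3 ← R3 + R1: [0, 9, 5, 0, 0, 13]
R4 ← R4 − (3/2)·R1: [0, -2, -21/2, 17/2, 17/2, 115/2]
R5 ← R5 − R1: [0, -8, -5, 0, -3, -20]
R3 ← R3 + (9/8)·R2: [0, 0, -109/16, 99/16, 135/16, 811/16]
R4 ← R4 − (1/4)·R2: [0, 0, -63/8, 57/8, 53/8, 393/8]
R5 ← R5 − R2: [0, 0, 11/2, -11/2, -21/2, -107/2]
R4 ← R4 − (126/109)·R3: [0, 0, 0, -3/109, -341/109, -1032/109]
R5 ← R5 + (88/109)·R3: [0, 0, 0, -55/109, -402/109, -1371/109]
R5 ← R5 − (55/3)·R4: [0, 0, 0, 0, 161/3, 161]
The echelon form has 5 nonzero rows, and every pivot lies in the first 5 columns, so rank(C) = rank([C|b]) = 5.
The system is consistent.
Free variables = (unknowns) − (rank) = 5 − 5 = 0.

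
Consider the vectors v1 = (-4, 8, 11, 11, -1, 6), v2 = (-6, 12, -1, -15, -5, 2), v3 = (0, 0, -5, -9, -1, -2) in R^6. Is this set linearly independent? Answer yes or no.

Form the matrix with these vectors as rows and row reduce.
R2 ← R2 − (3/2)·R1: [0, 0, -35/2, -63/2, -7/2, -7]
R3 ← R3 − (2/7)·R2: [0, 0, 0, 0, 0, 0]
2 nonzero rows, so the 3 vectors span a space of dimension 2.
Since 2 < 3, the vectors are linearly dependent.

no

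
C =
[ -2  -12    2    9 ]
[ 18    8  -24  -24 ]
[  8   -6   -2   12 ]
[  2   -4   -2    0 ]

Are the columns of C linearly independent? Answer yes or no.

yes

Row reduce C to echelon form.
R2 ← R2 + (9)·R1: [0, -100, -6, 57]
R3 ← R3 + (4)·R1: [0, -54, 6, 48]
R4 ← R4 + R1: [0, -16, 0, 9]
R3 ← R3 − (27/50)·R2: [0, 0, 231/25, 861/50]
R4 ← R4 − (4/25)·R2: [0, 0, 24/25, -3/25]
R4 ← R4 − (8/77)·R3: [0, 0, 0, -21/11]
4 pivots among 4 columns.
Every column is a pivot column, so the columns are linearly independent.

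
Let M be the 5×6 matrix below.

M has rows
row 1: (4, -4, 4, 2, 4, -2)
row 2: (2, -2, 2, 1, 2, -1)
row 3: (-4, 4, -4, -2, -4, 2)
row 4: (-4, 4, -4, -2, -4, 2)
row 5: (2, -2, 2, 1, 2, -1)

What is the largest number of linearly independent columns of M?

Row reduce to echelon form.
R2 ← R2 − (1/2)·R1: [0, 0, 0, 0, 0, 0]
R3 ← R3 + R1: [0, 0, 0, 0, 0, 0]
R4 ← R4 + R1: [0, 0, 0, 0, 0, 0]
R5 ← R5 − (1/2)·R1: [0, 0, 0, 0, 0, 0]
Echelon form has 1 nonzero row, so rank(M) = 1.
The rank gives the maximum number of linearly independent columns: 1.

1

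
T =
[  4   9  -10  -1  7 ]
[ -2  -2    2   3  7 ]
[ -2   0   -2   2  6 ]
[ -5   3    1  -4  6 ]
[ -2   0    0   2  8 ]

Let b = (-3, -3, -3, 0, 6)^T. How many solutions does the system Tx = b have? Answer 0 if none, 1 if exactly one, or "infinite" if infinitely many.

0

Row reduce the augmented matrix [T | b].
R2 ← R2 + (1/2)·R1: [0, 5/2, -3, 5/2, 21/2, -9/2]
R3 ← R3 + (1/2)·R1: [0, 9/2, -7, 3/2, 19/2, -9/2]
R4 ← R4 + (5/4)·R1: [0, 57/4, -23/2, -21/4, 59/4, -15/4]
R5 ← R5 + (1/2)·R1: [0, 9/2, -5, 3/2, 23/2, 9/2]
R3 ← R3 − (9/5)·R2: [0, 0, -8/5, -3, -47/5, 18/5]
R4 ← R4 − (57/10)·R2: [0, 0, 28/5, -39/2, -451/10, 219/10]
R5 ← R5 − (9/5)·R2: [0, 0, 2/5, -3, -37/5, 63/5]
R4 ← R4 + (7/2)·R3: [0, 0, 0, -30, -78, 69/2]
R5 ← R5 + (1/4)·R3: [0, 0, 0, -15/4, -39/4, 27/2]
R5 ← R5 − (1/8)·R4: [0, 0, 0, 0, 0, 147/16]
The echelon form has 5 nonzero rows; the last pivot sits in the augmented column, so rank(T) = 4 but rank([T|b]) = 5.
Since the ranks differ, the system is inconsistent.
It has no solutions.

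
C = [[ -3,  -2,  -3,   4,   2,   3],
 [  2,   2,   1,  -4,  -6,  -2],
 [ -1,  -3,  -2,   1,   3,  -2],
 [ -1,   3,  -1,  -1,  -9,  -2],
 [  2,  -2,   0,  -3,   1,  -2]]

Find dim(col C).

4

Row reduce to echelon form.
R2 ← R2 + (2/3)·R1: [0, 2/3, -1, -4/3, -14/3, 0]
R3 ← R3 − (1/3)·R1: [0, -7/3, -1, -1/3, 7/3, -3]
R4 ← R4 − (1/3)·R1: [0, 11/3, 0, -7/3, -29/3, -3]
R5 ← R5 + (2/3)·R1: [0, -10/3, -2, -1/3, 7/3, 0]
R3 ← R3 + (7/2)·R2: [0, 0, -9/2, -5, -14, -3]
R4 ← R4 − (11/2)·R2: [0, 0, 11/2, 5, 16, -3]
R5 ← R5 + (5)·R2: [0, 0, -7, -7, -21, 0]
R4 ← R4 + (11/9)·R3: [0, 0, 0, -10/9, -10/9, -20/3]
R5 ← R5 − (14/9)·R3: [0, 0, 0, 7/9, 7/9, 14/3]
R5 ← R5 + (7/10)·R4: [0, 0, 0, 0, 0, 0]
Echelon form has 4 nonzero rows, so rank(C) = 4.
The column space has dimension equal to the rank: 4.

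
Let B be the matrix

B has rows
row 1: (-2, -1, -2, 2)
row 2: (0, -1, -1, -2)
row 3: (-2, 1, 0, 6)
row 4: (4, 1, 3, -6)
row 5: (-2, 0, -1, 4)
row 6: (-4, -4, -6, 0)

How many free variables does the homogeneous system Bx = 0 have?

2

Row reduce to echelon form.
R3 ← R3 − R1: [0, 2, 2, 4]
R4 ← R4 + (2)·R1: [0, -1, -1, -2]
R5 ← R5 − R1: [0, 1, 1, 2]
R6 ← R6 − (2)·R1: [0, -2, -2, -4]
R3 ← R3 + (2)·R2: [0, 0, 0, 0]
R4 ← R4 − R2: [0, 0, 0, 0]
R5 ← R5 + R2: [0, 0, 0, 0]
R6 ← R6 − (2)·R2: [0, 0, 0, 0]
2 nonzero rows, so rank(B) = 2.
B has 4 columns; by rank–nullity, nullity = 4 − 2 = 2.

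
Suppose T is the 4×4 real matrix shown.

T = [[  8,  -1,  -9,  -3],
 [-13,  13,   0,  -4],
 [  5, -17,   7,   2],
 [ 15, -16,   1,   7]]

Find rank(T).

4

Row reduce to echelon form.
R2 ← R2 + (13/8)·R1: [0, 91/8, -117/8, -71/8]
R3 ← R3 − (5/8)·R1: [0, -131/8, 101/8, 31/8]
R4 ← R4 − (15/8)·R1: [0, -113/8, 143/8, 101/8]
R3 ← R3 + (131/91)·R2: [0, 0, -59/7, -810/91]
R4 ← R4 + (113/91)·R2: [0, 0, -2/7, 146/91]
R4 ← R4 − (2/59)·R3: [0, 0, 0, 1462/767]
Echelon form has 4 nonzero rows, so rank(T) = 4.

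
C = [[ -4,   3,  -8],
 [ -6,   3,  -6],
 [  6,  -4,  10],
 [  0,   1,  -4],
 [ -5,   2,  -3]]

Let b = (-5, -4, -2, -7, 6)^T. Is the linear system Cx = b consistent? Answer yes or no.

Row reduce the augmented matrix [C | b].
R2 ← R2 − (3/2)·R1: [0, -3/2, 6, 7/2]
R3 ← R3 + (3/2)·R1: [0, 1/2, -2, -19/2]
R5 ← R5 − (5/4)·R1: [0, -7/4, 7, 49/4]
R3 ← R3 + (1/3)·R2: [0, 0, 0, -25/3]
R4 ← R4 + (2/3)·R2: [0, 0, 0, -14/3]
R5 ← R5 − (7/6)·R2: [0, 0, 0, 49/6]
R4 ← R4 − (14/25)·R3: [0, 0, 0, 0]
R5 ← R5 + (49/50)·R3: [0, 0, 0, 0]
The echelon form has 3 nonzero rows; the last pivot sits in the augmented column, so rank(C) = 2 but rank([C|b]) = 3.
Since the ranks differ, the system is inconsistent.

no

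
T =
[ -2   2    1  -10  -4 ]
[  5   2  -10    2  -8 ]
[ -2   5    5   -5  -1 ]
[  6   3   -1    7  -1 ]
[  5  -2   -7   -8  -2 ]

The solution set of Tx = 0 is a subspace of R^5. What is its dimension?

Row reduce to echelon form.
R2 ← R2 + (5/2)·R1: [0, 7, -15/2, -23, -18]
R3 ← R3 − R1: [0, 3, 4, 5, 3]
R4 ← R4 + (3)·R1: [0, 9, 2, -23, -13]
R5 ← R5 + (5/2)·R1: [0, 3, -9/2, -33, -12]
R3 ← R3 − (3/7)·R2: [0, 0, 101/14, 104/7, 75/7]
R4 ← R4 − (9/7)·R2: [0, 0, 163/14, 46/7, 71/7]
R5 ← R5 − (3/7)·R2: [0, 0, -9/7, -162/7, -30/7]
R4 ← R4 − (163/101)·R3: [0, 0, 0, -1758/101, -722/101]
R5 ← R5 + (18/101)·R3: [0, 0, 0, -2070/101, -240/101]
R5 ← R5 − (345/293)·R4: [0, 0, 0, 0, 1770/293]
5 nonzero rows, so rank(T) = 5.
T has 5 columns; by rank–nullity, nullity = 5 − 5 = 0.

0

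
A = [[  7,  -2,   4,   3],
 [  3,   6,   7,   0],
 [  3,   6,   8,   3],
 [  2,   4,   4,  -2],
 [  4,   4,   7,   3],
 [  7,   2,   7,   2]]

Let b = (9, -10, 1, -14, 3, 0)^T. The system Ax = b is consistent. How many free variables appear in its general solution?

1

Row reduce the augmented matrix [A | b].
R2 ← R2 − (3/7)·R1: [0, 48/7, 37/7, -9/7, -97/7]
R3 ← R3 − (3/7)·R1: [0, 48/7, 44/7, 12/7, -20/7]
R4 ← R4 − (2/7)·R1: [0, 32/7, 20/7, -20/7, -116/7]
R5 ← R5 − (4/7)·R1: [0, 36/7, 33/7, 9/7, -15/7]
R6 ← R6 − R1: [0, 4, 3, -1, -9]
R3 ← R3 − R2: [0, 0, 1, 3, 11]
R4 ← R4 − (2/3)·R2: [0, 0, -2/3, -2, -22/3]
R5 ← R5 − (3/4)·R2: [0, 0, 3/4, 9/4, 33/4]
R6 ← R6 − (7/12)·R2: [0, 0, -1/12, -1/4, -11/12]
R4 ← R4 + (2/3)·R3: [0, 0, 0, 0, 0]
R5 ← R5 − (3/4)·R3: [0, 0, 0, 0, 0]
R6 ← R6 + (1/12)·R3: [0, 0, 0, 0, 0]
The echelon form has 3 nonzero rows, and every pivot lies in the first 4 columns, so rank(A) = rank([A|b]) = 3.
The system is consistent.
Free variables = (unknowns) − (rank) = 4 − 3 = 1.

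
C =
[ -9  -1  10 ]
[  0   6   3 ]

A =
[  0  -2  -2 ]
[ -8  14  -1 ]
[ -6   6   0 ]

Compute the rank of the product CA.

2

First compute CA:
[[-52,  64,  19],
 [-66, 102,  -6]]
Now row reduce the product.
R2 ← R2 − (33/26)·R1: [0, 270/13, -783/26]
2 nonzero rows, so rank(CA) = 2.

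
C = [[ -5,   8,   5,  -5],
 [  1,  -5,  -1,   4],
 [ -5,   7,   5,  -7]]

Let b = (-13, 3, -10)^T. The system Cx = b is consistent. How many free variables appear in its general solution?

Row reduce the augmented matrix [C | b].
R2 ← R2 + (1/5)·R1: [0, -17/5, 0, 3, 2/5]
R3 ← R3 − R1: [0, -1, 0, -2, 3]
R3 ← R3 − (5/17)·R2: [0, 0, 0, -49/17, 49/17]
The echelon form has 3 nonzero rows, and every pivot lies in the first 4 columns, so rank(C) = rank([C|b]) = 3.
The system is consistent.
Free variables = (unknowns) − (rank) = 4 − 3 = 1.

1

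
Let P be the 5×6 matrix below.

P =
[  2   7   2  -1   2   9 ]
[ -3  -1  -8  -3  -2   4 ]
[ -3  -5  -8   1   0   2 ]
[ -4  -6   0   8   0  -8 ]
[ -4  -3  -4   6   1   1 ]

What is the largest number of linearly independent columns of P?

4

Row reduce to echelon form.
R2 ← R2 + (3/2)·R1: [0, 19/2, -5, -9/2, 1, 35/2]
R3 ← R3 + (3/2)·R1: [0, 11/2, -5, -1/2, 3, 31/2]
R4 ← R4 + (2)·R1: [0, 8, 4, 6, 4, 10]
R5 ← R5 + (2)·R1: [0, 11, 0, 4, 5, 19]
R3 ← R3 − (11/19)·R2: [0, 0, -40/19, 40/19, 46/19, 102/19]
R4 ← R4 − (16/19)·R2: [0, 0, 156/19, 186/19, 60/19, -90/19]
R5 ← R5 − (22/19)·R2: [0, 0, 110/19, 175/19, 73/19, -24/19]
R4 ← R4 + (39/10)·R3: [0, 0, 0, 18, 63/5, 81/5]
R5 ← R5 + (11/4)·R3: [0, 0, 0, 15, 21/2, 27/2]
R5 ← R5 − (5/6)·R4: [0, 0, 0, 0, 0, 0]
Echelon form has 4 nonzero rows, so rank(P) = 4.
The rank gives the maximum number of linearly independent columns: 4.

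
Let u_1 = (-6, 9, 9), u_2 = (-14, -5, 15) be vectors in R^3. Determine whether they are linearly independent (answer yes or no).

Form the matrix with these vectors as rows and row reduce.
R2 ← R2 − (7/3)·R1: [0, -26, -6]
2 nonzero rows, so the 2 vectors span a space of dimension 2.
Since 2 = 2, the vectors are linearly independent.

yes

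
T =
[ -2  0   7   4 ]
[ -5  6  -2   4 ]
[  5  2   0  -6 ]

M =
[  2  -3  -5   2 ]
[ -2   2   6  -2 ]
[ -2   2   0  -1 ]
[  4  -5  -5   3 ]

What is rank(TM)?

3

First compute TM:
[[ -2,   0, -10,   1],
 [ -2,   3,  41,  -8],
 [-18,  19,  17, -12]]
Now row reduce the product.
R2 ← R2 − R1: [0, 3, 51, -9]
R3 ← R3 − (9)·R1: [0, 19, 107, -21]
R3 ← R3 − (19/3)·R2: [0, 0, -216, 36]
3 nonzero rows, so rank(TM) = 3.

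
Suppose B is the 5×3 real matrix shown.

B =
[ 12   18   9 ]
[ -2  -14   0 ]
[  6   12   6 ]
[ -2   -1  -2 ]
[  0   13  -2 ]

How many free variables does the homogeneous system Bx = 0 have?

0

Row reduce to echelon form.
R2 ← R2 + (1/6)·R1: [0, -11, 3/2]
R3 ← R3 − (1/2)·R1: [0, 3, 3/2]
R4 ← R4 + (1/6)·R1: [0, 2, -1/2]
R3 ← R3 + (3/11)·R2: [0, 0, 21/11]
R4 ← R4 + (2/11)·R2: [0, 0, -5/22]
R5 ← R5 + (13/11)·R2: [0, 0, -5/22]
R4 ← R4 + (5/42)·R3: [0, 0, 0]
R5 ← R5 + (5/42)·R3: [0, 0, 0]
3 nonzero rows, so rank(B) = 3.
B has 3 columns; by rank–nullity, nullity = 3 − 3 = 0.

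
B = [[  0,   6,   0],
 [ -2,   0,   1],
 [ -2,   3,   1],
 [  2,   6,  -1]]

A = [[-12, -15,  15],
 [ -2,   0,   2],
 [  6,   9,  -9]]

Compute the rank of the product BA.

2

First compute BA:
[[-12,   0,  12],
 [ 30,  39, -39],
 [ 24,  39, -33],
 [-42, -39,  51]]
Now row reduce the product.
R2 ← R2 + (5/2)·R1: [0, 39, -9]
R3 ← R3 + (2)·R1: [0, 39, -9]
R4 ← R4 − (7/2)·R1: [0, -39, 9]
R3 ← R3 − R2: [0, 0, 0]
R4 ← R4 + R2: [0, 0, 0]
2 nonzero rows, so rank(BA) = 2.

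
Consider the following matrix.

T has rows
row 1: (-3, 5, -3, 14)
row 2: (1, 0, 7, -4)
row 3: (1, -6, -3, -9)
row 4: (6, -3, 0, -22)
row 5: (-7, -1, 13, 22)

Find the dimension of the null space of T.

Row reduce to echelon form.
R2 ← R2 + (1/3)·R1: [0, 5/3, 6, 2/3]
R3 ← R3 + (1/3)·R1: [0, -13/3, -4, -13/3]
R4 ← R4 + (2)·R1: [0, 7, -6, 6]
R5 ← R5 − (7/3)·R1: [0, -38/3, 20, -32/3]
R3 ← R3 + (13/5)·R2: [0, 0, 58/5, -13/5]
R4 ← R4 − (21/5)·R2: [0, 0, -156/5, 16/5]
R5 ← R5 + (38/5)·R2: [0, 0, 328/5, -28/5]
R4 ← R4 + (78/29)·R3: [0, 0, 0, -110/29]
R5 ← R5 − (164/29)·R3: [0, 0, 0, 264/29]
R5 ← R5 + (12/5)·R4: [0, 0, 0, 0]
4 nonzero rows, so rank(T) = 4.
T has 4 columns; by rank–nullity, nullity = 4 − 4 = 0.

0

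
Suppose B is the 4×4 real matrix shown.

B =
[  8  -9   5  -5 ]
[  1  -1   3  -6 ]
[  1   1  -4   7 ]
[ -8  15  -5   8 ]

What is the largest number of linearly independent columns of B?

Row reduce to echelon form.
R2 ← R2 − (1/8)·R1: [0, 1/8, 19/8, -43/8]
R3 ← R3 − (1/8)·R1: [0, 17/8, -37/8, 61/8]
R4 ← R4 + R1: [0, 6, 0, 3]
R3 ← R3 − (17)·R2: [0, 0, -45, 99]
R4 ← R4 − (48)·R2: [0, 0, -114, 261]
R4 ← R4 − (38/15)·R3: [0, 0, 0, 51/5]
Echelon form has 4 nonzero rows, so rank(B) = 4.
The rank gives the maximum number of linearly independent columns: 4.

4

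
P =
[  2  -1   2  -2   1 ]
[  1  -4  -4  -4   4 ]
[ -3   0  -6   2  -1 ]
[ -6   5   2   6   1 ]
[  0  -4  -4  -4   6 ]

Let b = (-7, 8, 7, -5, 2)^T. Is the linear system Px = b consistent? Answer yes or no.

no

Row reduce the augmented matrix [P | b].
R2 ← R2 − (1/2)·R1: [0, -7/2, -5, -3, 7/2, 23/2]
R3 ← R3 + (3/2)·R1: [0, -3/2, -3, -1, 1/2, -7/2]
R4 ← R4 + (3)·R1: [0, 2, 8, 0, 4, -26]
R3 ← R3 − (3/7)·R2: [0, 0, -6/7, 2/7, -1, -59/7]
R4 ← R4 + (4/7)·R2: [0, 0, 36/7, -12/7, 6, -136/7]
R5 ← R5 − (8/7)·R2: [0, 0, 12/7, -4/7, 2, -78/7]
R4 ← R4 + (6)·R3: [0, 0, 0, 0, 0, -70]
R5 ← R5 + (2)·R3: [0, 0, 0, 0, 0, -28]
R5 ← R5 − (2/5)·R4: [0, 0, 0, 0, 0, 0]
The echelon form has 4 nonzero rows; the last pivot sits in the augmented column, so rank(P) = 3 but rank([P|b]) = 4.
Since the ranks differ, the system is inconsistent.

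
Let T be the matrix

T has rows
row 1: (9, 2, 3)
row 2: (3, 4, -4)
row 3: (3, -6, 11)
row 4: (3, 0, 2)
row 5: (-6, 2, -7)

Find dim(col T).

2

Row reduce to echelon form.
R2 ← R2 − (1/3)·R1: [0, 10/3, -5]
R3 ← R3 − (1/3)·R1: [0, -20/3, 10]
R4 ← R4 − (1/3)·R1: [0, -2/3, 1]
R5 ← R5 + (2/3)·R1: [0, 10/3, -5]
R3 ← R3 + (2)·R2: [0, 0, 0]
R4 ← R4 + (1/5)·R2: [0, 0, 0]
R5 ← R5 − R2: [0, 0, 0]
Echelon form has 2 nonzero rows, so rank(T) = 2.
The column space has dimension equal to the rank: 2.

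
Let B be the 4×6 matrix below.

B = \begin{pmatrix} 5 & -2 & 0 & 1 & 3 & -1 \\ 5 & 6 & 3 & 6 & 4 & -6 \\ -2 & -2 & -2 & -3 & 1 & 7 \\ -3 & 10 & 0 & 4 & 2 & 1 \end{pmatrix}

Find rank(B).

4

Row reduce to echelon form.
R2 ← R2 − R1: [0, 8, 3, 5, 1, -5]
R3 ← R3 + (2/5)·R1: [0, -14/5, -2, -13/5, 11/5, 33/5]
R4 ← R4 + (3/5)·R1: [0, 44/5, 0, 23/5, 19/5, 2/5]
R3 ← R3 + (7/20)·R2: [0, 0, -19/20, -17/20, 51/20, 97/20]
R4 ← R4 − (11/10)·R2: [0, 0, -33/10, -9/10, 27/10, 59/10]
R4 ← R4 − (66/19)·R3: [0, 0, 0, 39/19, -117/19, -208/19]
Echelon form has 4 nonzero rows, so rank(B) = 4.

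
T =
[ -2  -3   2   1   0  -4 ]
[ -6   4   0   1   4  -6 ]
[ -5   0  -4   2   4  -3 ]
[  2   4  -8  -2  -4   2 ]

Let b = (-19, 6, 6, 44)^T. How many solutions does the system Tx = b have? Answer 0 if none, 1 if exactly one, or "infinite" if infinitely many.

infinite

Row reduce the augmented matrix [T | b].
R2 ← R2 − (3)·R1: [0, 13, -6, -2, 4, 6, 63]
R3 ← R3 − (5/2)·R1: [0, 15/2, -9, -1/2, 4, 7, 107/2]
R4 ← R4 + R1: [0, 1, -6, -1, -4, -2, 25]
R3 ← R3 − (15/26)·R2: [0, 0, -72/13, 17/26, 22/13, 46/13, 223/13]
R4 ← R4 − (1/13)·R2: [0, 0, -72/13, -11/13, -56/13, -32/13, 262/13]
R4 ← R4 − R3: [0, 0, 0, -3/2, -6, -6, 3]
The echelon form has 4 nonzero rows, and every pivot lies in the first 6 columns, so rank(T) = rank([T|b]) = 4.
The system is consistent.
rank = 4 < 6 unknowns, so there are infinitely many solutions.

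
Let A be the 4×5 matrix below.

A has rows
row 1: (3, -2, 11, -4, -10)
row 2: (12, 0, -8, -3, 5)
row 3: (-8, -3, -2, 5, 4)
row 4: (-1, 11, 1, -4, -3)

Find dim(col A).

4

Row reduce to echelon form.
R2 ← R2 − (4)·R1: [0, 8, -52, 13, 45]
R3 ← R3 + (8/3)·R1: [0, -25/3, 82/3, -17/3, -68/3]
R4 ← R4 + (1/3)·R1: [0, 31/3, 14/3, -16/3, -19/3]
R3 ← R3 + (25/24)·R2: [0, 0, -161/6, 63/8, 581/24]
R4 ← R4 − (31/24)·R2: [0, 0, 431/6, -177/8, -1547/24]
R4 ← R4 + (431/161)·R3: [0, 0, 0, -24/23, 8/23]
Echelon form has 4 nonzero rows, so rank(A) = 4.
The column space has dimension equal to the rank: 4.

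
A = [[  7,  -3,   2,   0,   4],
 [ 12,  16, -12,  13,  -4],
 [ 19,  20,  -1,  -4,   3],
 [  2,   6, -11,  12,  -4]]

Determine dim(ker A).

1

Row reduce to echelon form.
R2 ← R2 − (12/7)·R1: [0, 148/7, -108/7, 13, -76/7]
R3 ← R3 − (19/7)·R1: [0, 197/7, -45/7, -4, -55/7]
R4 ← R4 − (2/7)·R1: [0, 48/7, -81/7, 12, -36/7]
R3 ← R3 − (197/148)·R2: [0, 0, 522/37, -3153/148, 244/37]
R4 ← R4 − (12/37)·R2: [0, 0, -243/37, 288/37, -60/37]
R4 ← R4 + (27/58)·R3: [0, 0, 0, -495/232, 42/29]
4 nonzero rows, so rank(A) = 4.
A has 5 columns; by rank–nullity, nullity = 5 − 4 = 1.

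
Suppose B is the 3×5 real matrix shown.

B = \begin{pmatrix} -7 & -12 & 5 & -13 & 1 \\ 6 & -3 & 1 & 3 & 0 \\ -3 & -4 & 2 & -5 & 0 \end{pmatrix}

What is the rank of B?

3

Row reduce to echelon form.
R2 ← R2 + (6/7)·R1: [0, -93/7, 37/7, -57/7, 6/7]
R3 ← R3 − (3/7)·R1: [0, 8/7, -1/7, 4/7, -3/7]
R3 ← R3 + (8/93)·R2: [0, 0, 29/93, -4/31, -11/31]
Echelon form has 3 nonzero rows, so rank(B) = 3.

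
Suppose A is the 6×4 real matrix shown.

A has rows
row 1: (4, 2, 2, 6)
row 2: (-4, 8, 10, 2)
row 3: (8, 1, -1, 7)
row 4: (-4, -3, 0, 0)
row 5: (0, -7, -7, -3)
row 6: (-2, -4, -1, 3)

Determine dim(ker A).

Row reduce to echelon form.
R2 ← R2 + R1: [0, 10, 12, 8]
R3 ← R3 − (2)·R1: [0, -3, -5, -5]
R4 ← R4 + R1: [0, -1, 2, 6]
R6 ← R6 + (1/2)·R1: [0, -3, 0, 6]
R3 ← R3 + (3/10)·R2: [0, 0, -7/5, -13/5]
R4 ← R4 + (1/10)·R2: [0, 0, 16/5, 34/5]
R5 ← R5 + (7/10)·R2: [0, 0, 7/5, 13/5]
R6 ← R6 + (3/10)·R2: [0, 0, 18/5, 42/5]
R4 ← R4 + (16/7)·R3: [0, 0, 0, 6/7]
R5 ← R5 + R3: [0, 0, 0, 0]
R6 ← R6 + (18/7)·R3: [0, 0, 0, 12/7]
R6 ← R6 − (2)·R4: [0, 0, 0, 0]
4 nonzero rows, so rank(A) = 4.
A has 4 columns; by rank–nullity, nullity = 4 − 4 = 0.

0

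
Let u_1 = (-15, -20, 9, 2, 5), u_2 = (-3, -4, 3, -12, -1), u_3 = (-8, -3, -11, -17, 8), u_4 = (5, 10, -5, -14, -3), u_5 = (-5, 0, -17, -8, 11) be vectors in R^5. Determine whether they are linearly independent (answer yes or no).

no

Form the matrix with these vectors as rows and row reduce.
R2 ← R2 − (1/5)·R1: [0, 0, 6/5, -62/5, -2]
R3 ← R3 − (8/15)·R1: [0, 23/3, -79/5, -271/15, 16/3]
R4 ← R4 + (1/3)·R1: [0, 10/3, -2, -40/3, -4/3]
R5 ← R5 − (1/3)·R1: [0, 20/3, -20, -26/3, 28/3]
Swap R2 ↔ R3
R4 ← R4 − (10/23)·R2: [0, 0, 112/23, -126/23, -84/23]
R5 ← R5 − (20/23)·R2: [0, 0, -144/23, 162/23, 108/23]
R4 ← R4 − (280/69)·R3: [0, 0, 0, 3094/69, 308/69]
R5 ← R5 + (120/23)·R3: [0, 0, 0, -1326/23, -132/23]
R5 ← R5 + (9/7)·R4: [0, 0, 0, 0, 0]
4 nonzero rows, so the 5 vectors span a space of dimension 4.
Since 4 < 5, the vectors are linearly dependent.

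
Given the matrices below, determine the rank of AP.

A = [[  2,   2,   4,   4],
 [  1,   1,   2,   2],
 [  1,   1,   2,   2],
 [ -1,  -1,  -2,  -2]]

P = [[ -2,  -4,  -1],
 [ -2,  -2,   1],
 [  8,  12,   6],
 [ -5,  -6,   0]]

1

First compute AP:
[[  4,  12,  24],
 [  2,   6,  12],
 [  2,   6,  12],
 [ -2,  -6, -12]]
Now row reduce the product.
R2 ← R2 − (1/2)·R1: [0, 0, 0]
R3 ← R3 − (1/2)·R1: [0, 0, 0]
R4 ← R4 + (1/2)·R1: [0, 0, 0]
1 nonzero row, so rank(AP) = 1.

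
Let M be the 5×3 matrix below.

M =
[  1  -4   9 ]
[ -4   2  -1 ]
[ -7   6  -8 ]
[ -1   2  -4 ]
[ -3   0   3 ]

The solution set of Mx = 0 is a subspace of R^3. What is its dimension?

1

Row reduce to echelon form.
R2 ← R2 + (4)·R1: [0, -14, 35]
R3 ← R3 + (7)·R1: [0, -22, 55]
R4 ← R4 + R1: [0, -2, 5]
R5 ← R5 + (3)·R1: [0, -12, 30]
R3 ← R3 − (11/7)·R2: [0, 0, 0]
R4 ← R4 − (1/7)·R2: [0, 0, 0]
R5 ← R5 − (6/7)·R2: [0, 0, 0]
2 nonzero rows, so rank(M) = 2.
M has 3 columns; by rank–nullity, nullity = 3 − 2 = 1.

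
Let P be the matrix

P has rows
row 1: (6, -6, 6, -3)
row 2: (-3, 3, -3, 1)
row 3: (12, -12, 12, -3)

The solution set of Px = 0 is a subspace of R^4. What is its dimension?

Row reduce to echelon form.
R2 ← R2 + (1/2)·R1: [0, 0, 0, -1/2]
R3 ← R3 − (2)·R1: [0, 0, 0, 3]
R3 ← R3 + (6)·R2: [0, 0, 0, 0]
2 nonzero rows, so rank(P) = 2.
P has 4 columns; by rank–nullity, nullity = 4 − 2 = 2.

2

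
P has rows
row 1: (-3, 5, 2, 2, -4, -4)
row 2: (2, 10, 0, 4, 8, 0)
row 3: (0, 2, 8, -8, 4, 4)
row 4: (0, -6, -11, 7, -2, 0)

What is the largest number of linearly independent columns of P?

4

Row reduce to echelon form.
R2 ← R2 + (2/3)·R1: [0, 40/3, 4/3, 16/3, 16/3, -8/3]
R3 ← R3 − (3/20)·R2: [0, 0, 39/5, -44/5, 16/5, 22/5]
R4 ← R4 + (9/20)·R2: [0, 0, -52/5, 47/5, 2/5, -6/5]
R4 ← R4 + (4/3)·R3: [0, 0, 0, -7/3, 14/3, 14/3]
Echelon form has 4 nonzero rows, so rank(P) = 4.
The rank gives the maximum number of linearly independent columns: 4.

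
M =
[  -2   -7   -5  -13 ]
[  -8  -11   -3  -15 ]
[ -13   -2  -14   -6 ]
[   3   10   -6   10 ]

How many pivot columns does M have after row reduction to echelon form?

Row reduce to echelon form.
R2 ← R2 − (4)·R1: [0, 17, 17, 37]
R3 ← R3 − (13/2)·R1: [0, 87/2, 37/2, 157/2]
R4 ← R4 + (3/2)·R1: [0, -1/2, -27/2, -19/2]
R3 ← R3 − (87/34)·R2: [0, 0, -25, -275/17]
R4 ← R4 + (1/34)·R2: [0, 0, -13, -143/17]
R4 ← R4 − (13/25)·R3: [0, 0, 0, 0]
Echelon form has 3 nonzero rows, so rank(M) = 3.
Each nonzero row contributes one pivot column: 3 pivot columns.

3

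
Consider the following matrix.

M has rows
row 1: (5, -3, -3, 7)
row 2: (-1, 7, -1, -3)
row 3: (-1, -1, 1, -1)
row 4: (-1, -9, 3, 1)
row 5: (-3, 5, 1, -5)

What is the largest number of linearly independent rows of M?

2

Row reduce to echelon form.
R2 ← R2 + (1/5)·R1: [0, 32/5, -8/5, -8/5]
R3 ← R3 + (1/5)·R1: [0, -8/5, 2/5, 2/5]
R4 ← R4 + (1/5)·R1: [0, -48/5, 12/5, 12/5]
R5 ← R5 + (3/5)·R1: [0, 16/5, -4/5, -4/5]
R3 ← R3 + (1/4)·R2: [0, 0, 0, 0]
R4 ← R4 + (3/2)·R2: [0, 0, 0, 0]
R5 ← R5 − (1/2)·R2: [0, 0, 0, 0]
Echelon form has 2 nonzero rows, so rank(M) = 2.
The rank gives the maximum number of linearly independent rows: 2.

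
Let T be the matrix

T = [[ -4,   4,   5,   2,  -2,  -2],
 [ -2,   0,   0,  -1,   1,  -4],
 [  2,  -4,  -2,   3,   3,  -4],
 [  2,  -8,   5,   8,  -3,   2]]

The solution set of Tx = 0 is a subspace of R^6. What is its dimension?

2

Row reduce to echelon form.
R2 ← R2 − (1/2)·R1: [0, -2, -5/2, -2, 2, -3]
R3 ← R3 + (1/2)·R1: [0, -2, 1/2, 4, 2, -5]
R4 ← R4 + (1/2)·R1: [0, -6, 15/2, 9, -4, 1]
R3 ← R3 − R2: [0, 0, 3, 6, 0, -2]
R4 ← R4 − (3)·R2: [0, 0, 15, 15, -10, 10]
R4 ← R4 − (5)·R3: [0, 0, 0, -15, -10, 20]
4 nonzero rows, so rank(T) = 4.
T has 6 columns; by rank–nullity, nullity = 6 − 4 = 2.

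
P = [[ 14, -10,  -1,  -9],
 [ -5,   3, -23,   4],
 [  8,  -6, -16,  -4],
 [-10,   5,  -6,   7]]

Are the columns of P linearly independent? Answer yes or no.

yes

Row reduce P to echelon form.
R2 ← R2 + (5/14)·R1: [0, -4/7, -327/14, 11/14]
R3 ← R3 − (4/7)·R1: [0, -2/7, -108/7, 8/7]
R4 ← R4 + (5/7)·R1: [0, -15/7, -47/7, 4/7]
R3 ← R3 − (1/2)·R2: [0, 0, -15/4, 3/4]
R4 ← R4 − (15/4)·R2: [0, 0, 647/8, -19/8]
R4 ← R4 + (647/30)·R3: [0, 0, 0, 69/5]
4 pivots among 4 columns.
Every column is a pivot column, so the columns are linearly independent.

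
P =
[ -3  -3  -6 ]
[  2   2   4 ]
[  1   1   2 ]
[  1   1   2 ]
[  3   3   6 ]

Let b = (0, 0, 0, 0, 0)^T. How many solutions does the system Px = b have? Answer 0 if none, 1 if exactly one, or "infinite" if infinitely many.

Row reduce the augmented matrix [P | b].
R2 ← R2 + (2/3)·R1: [0, 0, 0, 0]
R3 ← R3 + (1/3)·R1: [0, 0, 0, 0]
R4 ← R4 + (1/3)·R1: [0, 0, 0, 0]
R5 ← R5 + R1: [0, 0, 0, 0]
The echelon form has 1 nonzero rows, and every pivot lies in the first 3 columns, so rank(P) = rank([P|b]) = 1.
The system is consistent.
rank = 1 < 3 unknowns, so there are infinitely many solutions.

infinite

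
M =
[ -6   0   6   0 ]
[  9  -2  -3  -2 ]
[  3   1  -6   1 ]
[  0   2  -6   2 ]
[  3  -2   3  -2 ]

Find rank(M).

2

Row reduce to echelon form.
R2 ← R2 + (3/2)·R1: [0, -2, 6, -2]
R3 ← R3 + (1/2)·R1: [0, 1, -3, 1]
R5 ← R5 + (1/2)·R1: [0, -2, 6, -2]
R3 ← R3 + (1/2)·R2: [0, 0, 0, 0]
R4 ← R4 + R2: [0, 0, 0, 0]
R5 ← R5 − R2: [0, 0, 0, 0]
Echelon form has 2 nonzero rows, so rank(M) = 2.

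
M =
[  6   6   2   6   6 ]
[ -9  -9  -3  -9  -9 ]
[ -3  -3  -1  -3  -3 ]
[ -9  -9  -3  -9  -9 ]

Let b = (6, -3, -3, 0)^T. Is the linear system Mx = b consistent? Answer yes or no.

no

Row reduce the augmented matrix [M | b].
R2 ← R2 + (3/2)·R1: [0, 0, 0, 0, 0, 6]
R3 ← R3 + (1/2)·R1: [0, 0, 0, 0, 0, 0]
R4 ← R4 + (3/2)·R1: [0, 0, 0, 0, 0, 9]
R4 ← R4 − (3/2)·R2: [0, 0, 0, 0, 0, 0]
The echelon form has 2 nonzero rows; the last pivot sits in the augmented column, so rank(M) = 1 but rank([M|b]) = 2.
Since the ranks differ, the system is inconsistent.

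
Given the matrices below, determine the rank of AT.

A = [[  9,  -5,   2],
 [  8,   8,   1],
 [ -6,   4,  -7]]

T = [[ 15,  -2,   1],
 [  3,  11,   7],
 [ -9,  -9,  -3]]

First compute AT:
[[102, -91, -32],
 [135,  63,  61],
 [-15, 119,  43]]
Now row reduce the product.
R2 ← R2 − (45/34)·R1: [0, 6237/34, 1757/17]
R3 ← R3 + (5/34)·R1: [0, 3591/34, 651/17]
R3 ← R3 − (19/33)·R2: [0, 0, -700/33]
3 nonzero rows, so rank(AT) = 3.

3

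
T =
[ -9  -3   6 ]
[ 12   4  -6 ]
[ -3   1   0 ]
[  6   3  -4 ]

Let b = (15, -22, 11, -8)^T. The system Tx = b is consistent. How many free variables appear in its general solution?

0

Row reduce the augmented matrix [T | b].
R2 ← R2 + (4/3)·R1: [0, 0, 2, -2]
R3 ← R3 − (1/3)·R1: [0, 2, -2, 6]
R4 ← R4 + (2/3)·R1: [0, 1, 0, 2]
Swap R2 ↔ R3
R4 ← R4 − (1/2)·R2: [0, 0, 1, -1]
R4 ← R4 − (1/2)·R3: [0, 0, 0, 0]
The echelon form has 3 nonzero rows, and every pivot lies in the first 3 columns, so rank(T) = rank([T|b]) = 3.
The system is consistent.
Free variables = (unknowns) − (rank) = 3 − 3 = 0.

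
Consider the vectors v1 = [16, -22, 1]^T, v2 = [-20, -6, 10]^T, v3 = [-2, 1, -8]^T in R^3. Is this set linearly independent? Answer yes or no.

yes

Form the matrix with these vectors as rows and row reduce.
R2 ← R2 + (5/4)·R1: [0, -67/2, 45/4]
R3 ← R3 + (1/8)·R1: [0, -7/4, -63/8]
R3 ← R3 − (7/134)·R2: [0, 0, -567/67]
3 nonzero rows, so the 3 vectors span a space of dimension 3.
Since 3 = 3, the vectors are linearly independent.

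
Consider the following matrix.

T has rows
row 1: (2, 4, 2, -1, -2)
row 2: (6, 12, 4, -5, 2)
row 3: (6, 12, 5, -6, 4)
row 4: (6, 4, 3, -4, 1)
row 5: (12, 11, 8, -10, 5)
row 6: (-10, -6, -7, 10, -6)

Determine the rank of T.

Row reduce to echelon form.
R2 ← R2 − (3)·R1: [0, 0, -2, -2, 8]
R3 ← R3 − (3)·R1: [0, 0, -1, -3, 10]
R4 ← R4 − (3)·R1: [0, -8, -3, -1, 7]
R5 ← R5 − (6)·R1: [0, -13, -4, -4, 17]
R6 ← R6 + (5)·R1: [0, 14, 3, 5, -16]
Swap R2 ↔ R4
R5 ← R5 − (13/8)·R2: [0, 0, 7/8, -19/8, 45/8]
R6 ← R6 + (7/4)·R2: [0, 0, -9/4, 13/4, -15/4]
R4 ← R4 − (2)·R3: [0, 0, 0, 4, -12]
R5 ← R5 + (7/8)·R3: [0, 0, 0, -5, 115/8]
R6 ← R6 − (9/4)·R3: [0, 0, 0, 10, -105/4]
R5 ← R5 + (5/4)·R4: [0, 0, 0, 0, -5/8]
R6 ← R6 − (5/2)·R4: [0, 0, 0, 0, 15/4]
R6 ← R6 + (6)·R5: [0, 0, 0, 0, 0]
Echelon form has 5 nonzero rows, so rank(T) = 5.

5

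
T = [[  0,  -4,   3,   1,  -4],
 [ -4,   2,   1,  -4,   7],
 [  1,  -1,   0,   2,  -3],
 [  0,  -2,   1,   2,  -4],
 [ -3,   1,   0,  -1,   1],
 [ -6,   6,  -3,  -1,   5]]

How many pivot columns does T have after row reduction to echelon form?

4

Row reduce to echelon form.
Swap R1 ↔ R2
R3 ← R3 + (1/4)·R1: [0, -1/2, 1/4, 1, -5/4]
R5 ← R5 − (3/4)·R1: [0, -1/2, -3/4, 2, -17/4]
R6 ← R6 − (3/2)·R1: [0, 3, -9/2, 5, -11/2]
R3 ← R3 − (1/8)·R2: [0, 0, -1/8, 7/8, -3/4]
R4 ← R4 − (1/2)·R2: [0, 0, -1/2, 3/2, -2]
R5 ← R5 − (1/8)·R2: [0, 0, -9/8, 15/8, -15/4]
R6 ← R6 + (3/4)·R2: [0, 0, -9/4, 23/4, -17/2]
R4 ← R4 − (4)·R3: [0, 0, 0, -2, 1]
R5 ← R5 − (9)·R3: [0, 0, 0, -6, 3]
R6 ← R6 − (18)·R3: [0, 0, 0, -10, 5]
R5 ← R5 − (3)·R4: [0, 0, 0, 0, 0]
R6 ← R6 − (5)·R4: [0, 0, 0, 0, 0]
Echelon form has 4 nonzero rows, so rank(T) = 4.
Each nonzero row contributes one pivot column: 4 pivot columns.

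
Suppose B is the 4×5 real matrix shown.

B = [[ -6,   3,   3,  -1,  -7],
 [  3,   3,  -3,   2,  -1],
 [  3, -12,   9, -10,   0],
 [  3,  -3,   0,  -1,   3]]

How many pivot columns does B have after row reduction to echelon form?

3

Row reduce to echelon form.
R2 ← R2 + (1/2)·R1: [0, 9/2, -3/2, 3/2, -9/2]
R3 ← R3 + (1/2)·R1: [0, -21/2, 21/2, -21/2, -7/2]
R4 ← R4 + (1/2)·R1: [0, -3/2, 3/2, -3/2, -1/2]
R3 ← R3 + (7/3)·R2: [0, 0, 7, -7, -14]
R4 ← R4 + (1/3)·R2: [0, 0, 1, -1, -2]
R4 ← R4 − (1/7)·R3: [0, 0, 0, 0, 0]
Echelon form has 3 nonzero rows, so rank(B) = 3.
Each nonzero row contributes one pivot column: 3 pivot columns.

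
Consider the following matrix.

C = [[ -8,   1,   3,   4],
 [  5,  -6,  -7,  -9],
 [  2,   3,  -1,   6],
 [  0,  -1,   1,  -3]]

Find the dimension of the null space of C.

Row reduce to echelon form.
R2 ← R2 + (5/8)·R1: [0, -43/8, -41/8, -13/2]
R3 ← R3 + (1/4)·R1: [0, 13/4, -1/4, 7]
R3 ← R3 + (26/43)·R2: [0, 0, -144/43, 132/43]
R4 ← R4 − (8/43)·R2: [0, 0, 84/43, -77/43]
R4 ← R4 + (7/12)·R3: [0, 0, 0, 0]
3 nonzero rows, so rank(C) = 3.
C has 4 columns; by rank–nullity, nullity = 4 − 3 = 1.

1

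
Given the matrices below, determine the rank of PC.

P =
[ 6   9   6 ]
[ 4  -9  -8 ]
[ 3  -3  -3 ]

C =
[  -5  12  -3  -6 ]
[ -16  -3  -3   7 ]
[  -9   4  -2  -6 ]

2

First compute PC:
[[-228,  69, -57,  -9],
 [196,  43,  31, -39],
 [ 60,  33,   6, -21]]
Now row reduce the product.
R2 ← R2 + (49/57)·R1: [0, 1944/19, -18, -888/19]
R3 ← R3 + (5/19)·R1: [0, 972/19, -9, -444/19]
R3 ← R3 − (1/2)·R2: [0, 0, 0, 0]
2 nonzero rows, so rank(PC) = 2.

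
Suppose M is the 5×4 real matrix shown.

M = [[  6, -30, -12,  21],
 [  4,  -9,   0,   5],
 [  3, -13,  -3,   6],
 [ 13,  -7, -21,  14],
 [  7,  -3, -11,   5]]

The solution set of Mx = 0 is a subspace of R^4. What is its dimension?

Row reduce to echelon form.
R2 ← R2 − (2/3)·R1: [0, 11, 8, -9]
R3 ← R3 − (1/2)·R1: [0, 2, 3, -9/2]
R4 ← R4 − (13/6)·R1: [0, 58, 5, -63/2]
R5 ← R5 − (7/6)·R1: [0, 32, 3, -39/2]
R3 ← R3 − (2/11)·R2: [0, 0, 17/11, -63/22]
R4 ← R4 − (58/11)·R2: [0, 0, -409/11, 351/22]
R5 ← R5 − (32/11)·R2: [0, 0, -223/11, 147/22]
R4 ← R4 + (409/17)·R3: [0, 0, 0, -900/17]
R5 ← R5 + (223/17)·R3: [0, 0, 0, -525/17]
R5 ← R5 − (7/12)·R4: [0, 0, 0, 0]
4 nonzero rows, so rank(M) = 4.
M has 4 columns; by rank–nullity, nullity = 4 − 4 = 0.

0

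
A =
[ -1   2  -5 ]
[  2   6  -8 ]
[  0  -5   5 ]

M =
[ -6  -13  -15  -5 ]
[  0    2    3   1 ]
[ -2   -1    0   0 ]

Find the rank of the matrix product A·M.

2

First compute AM:
[[ 16,  22,  21,   7],
 [  4,  -6, -12,  -4],
 [-10, -15, -15,  -5]]
Now row reduce the product.
R2 ← R2 − (1/4)·R1: [0, -23/2, -69/4, -23/4]
R3 ← R3 + (5/8)·R1: [0, -5/4, -15/8, -5/8]
R3 ← R3 − (5/46)·R2: [0, 0, 0, 0]
2 nonzero rows, so rank(AM) = 2.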